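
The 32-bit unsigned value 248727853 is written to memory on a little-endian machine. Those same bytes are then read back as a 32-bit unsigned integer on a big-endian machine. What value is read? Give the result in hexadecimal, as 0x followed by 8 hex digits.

0x2D49D30E

248727853 in 32-bit hexadecimal is 0x0ED3492D.
Stored little-endian, the bytes at ascending addresses are 2D 49 D3 0E.
Read back as big-endian, the last byte is least significant, giving 0x2D49D30E.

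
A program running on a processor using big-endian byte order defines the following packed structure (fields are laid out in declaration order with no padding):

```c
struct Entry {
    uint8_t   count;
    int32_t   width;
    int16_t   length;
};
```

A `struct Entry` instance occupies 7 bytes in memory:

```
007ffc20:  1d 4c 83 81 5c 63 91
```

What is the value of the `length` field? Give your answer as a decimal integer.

`length` follows `count` (1 B), `width` (4 B), so it starts at offset 1 + 4 = 5 and occupies 2 bytes.
Bytes at offsets 5..6: 63 91.
Big-endian stores the most-significant byte at the lowest address.
The bytes are already most-significant first: 0x6391.
0x6391 = 25489.

25489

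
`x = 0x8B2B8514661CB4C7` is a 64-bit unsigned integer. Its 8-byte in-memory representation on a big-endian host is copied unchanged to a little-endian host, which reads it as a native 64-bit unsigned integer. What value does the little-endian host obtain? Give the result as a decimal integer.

Stored big-endian, the bytes at ascending addresses are 8B 2B 85 14 66 1C B4 C7.
Read back as little-endian, the first byte is least significant, giving 0xC7B41C6614852B8B.
0xC7B41C6614852B8B = 14390157934112091019.

14390157934112091019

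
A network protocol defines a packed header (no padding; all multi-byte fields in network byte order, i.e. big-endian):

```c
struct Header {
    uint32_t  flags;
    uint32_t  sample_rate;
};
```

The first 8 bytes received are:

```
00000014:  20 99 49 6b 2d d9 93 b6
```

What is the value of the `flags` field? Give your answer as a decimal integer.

546916715

`flags` is the first field, at byte offset 0, occupying 4 bytes.
Bytes at offsets 0..3: 20 99 49 6B.
Big-endian stores the most-significant byte at the lowest address.
The bytes are already most-significant first: 0x2099496B.
0x2099496B = 546916715.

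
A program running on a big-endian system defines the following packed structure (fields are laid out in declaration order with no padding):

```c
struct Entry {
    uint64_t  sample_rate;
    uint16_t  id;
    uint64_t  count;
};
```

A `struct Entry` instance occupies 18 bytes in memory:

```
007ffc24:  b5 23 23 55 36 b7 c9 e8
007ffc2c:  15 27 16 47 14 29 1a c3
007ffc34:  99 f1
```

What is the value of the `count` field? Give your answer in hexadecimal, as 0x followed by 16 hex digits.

`count` follows `sample_rate` (8 B), `id` (2 B), so it starts at offset 8 + 2 = 10 and occupies 8 bytes.
Bytes at offsets 10..17: 16 47 14 29 1A C3 99 F1.
Big-endian stores the most-significant byte at the lowest address.
The bytes are already most-significant first: 0x164714291AC399F1.

0x164714291AC399F1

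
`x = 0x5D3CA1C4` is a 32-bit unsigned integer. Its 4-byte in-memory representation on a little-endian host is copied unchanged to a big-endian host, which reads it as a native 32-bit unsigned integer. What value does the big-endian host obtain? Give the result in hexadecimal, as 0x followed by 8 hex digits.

0xC4A13C5D

Stored little-endian, the bytes at ascending addresses are C4 A1 3C 5D.
Read back as big-endian, the last byte is least significant, giving 0xC4A13C5D.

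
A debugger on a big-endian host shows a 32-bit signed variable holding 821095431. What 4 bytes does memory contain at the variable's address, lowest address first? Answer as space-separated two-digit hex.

30 F0 EC 07

821095431 in hexadecimal, padded to 32 bits, is 0x30F0EC07.
Split into bytes (most-significant first): 30 F0 EC 07.
Big-endian: lowest address holds the most-significant byte.
So the memory order matches the most-significant-first order: 30 F0 EC 07.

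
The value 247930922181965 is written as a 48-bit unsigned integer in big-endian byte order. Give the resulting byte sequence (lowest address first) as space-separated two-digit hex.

E1 7D EA 8B A5 4D

247930922181965 in hexadecimal, padded to 48 bits, is 0xE17DEA8BA54D.
Split into bytes (most-significant first): E1 7D EA 8B A5 4D.
Big-endian: lowest address holds the most-significant byte.
So the memory order matches the most-significant-first order: E1 7D EA 8B A5 4D.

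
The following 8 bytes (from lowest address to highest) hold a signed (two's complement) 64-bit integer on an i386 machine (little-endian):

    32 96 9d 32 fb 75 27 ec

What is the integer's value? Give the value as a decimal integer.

In little-endian order the low byte comes first in memory.
Reassemble most-significant byte first: EC 27 75 FB 32 9D 96 32 → 0xEC2775FB329D9632.
Top bit is set, so as a signed 64-bit value this is 0xEC2775FB329D9632 − 2^64 = -1430044634920413646.

-1430044634920413646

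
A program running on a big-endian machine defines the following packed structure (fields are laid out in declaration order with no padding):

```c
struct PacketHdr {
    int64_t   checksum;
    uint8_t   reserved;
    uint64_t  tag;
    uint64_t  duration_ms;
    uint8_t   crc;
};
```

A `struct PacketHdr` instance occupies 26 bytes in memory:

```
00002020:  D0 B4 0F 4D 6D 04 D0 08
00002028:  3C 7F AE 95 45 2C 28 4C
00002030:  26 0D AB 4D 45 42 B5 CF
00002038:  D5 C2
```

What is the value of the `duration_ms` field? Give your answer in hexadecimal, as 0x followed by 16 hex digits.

`duration_ms` follows `checksum` (8 B), `reserved` (1 B), `tag` (8 B), so it starts at offset 8 + 1 + 8 = 17 and occupies 8 bytes.
Bytes at offsets 17..24: 0D AB 4D 45 42 B5 CF D5.
In big-endian order the high byte comes first in memory.
The bytes are already most-significant first: 0x0DAB4D4542B5CFD5.

0x0DAB4D4542B5CFD5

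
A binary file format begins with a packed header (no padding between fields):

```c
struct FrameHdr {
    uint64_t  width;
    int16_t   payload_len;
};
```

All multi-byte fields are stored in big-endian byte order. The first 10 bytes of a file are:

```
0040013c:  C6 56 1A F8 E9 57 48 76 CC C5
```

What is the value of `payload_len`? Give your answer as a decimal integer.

-13115

`payload_len` follows `width` (8 bytes), so it starts at byte offset 8 and occupies 2 bytes.
Bytes at offsets 8..9: CC C5.
Big-endian stores the most-significant byte at the lowest address.
The bytes are already most-significant first: 0xCCC5.
Top bit is set, so as a signed 16-bit value this is 0xCCC5 − 2^16 = -13115.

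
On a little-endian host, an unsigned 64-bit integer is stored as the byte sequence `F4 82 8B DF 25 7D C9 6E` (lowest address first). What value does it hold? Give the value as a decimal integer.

Little-endian stores the least-significant byte at the lowest address.
Reassemble most-significant byte first: 6E C9 7D 25 DF 8B 82 F4 → 0x6EC97D25DF8B82F4.
0x6EC97D25DF8B82F4 = 7983049416108638964.

7983049416108638964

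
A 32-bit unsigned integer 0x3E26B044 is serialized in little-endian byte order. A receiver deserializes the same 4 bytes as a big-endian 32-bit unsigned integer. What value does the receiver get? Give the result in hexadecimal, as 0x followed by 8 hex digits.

0x44B0263E

Stored little-endian, the bytes at ascending addresses are 44 B0 26 3E.
Read back as big-endian, the last byte is least significant, giving 0x44B0263E.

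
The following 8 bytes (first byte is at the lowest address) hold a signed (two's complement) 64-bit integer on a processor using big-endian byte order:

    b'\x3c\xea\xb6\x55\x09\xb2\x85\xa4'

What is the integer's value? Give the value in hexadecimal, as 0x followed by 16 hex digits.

0x3CEAB65509B285A4

Big-endian: lowest address holds the most-significant byte.
The bytes are already most-significant first: 0x3CEAB65509B285A4.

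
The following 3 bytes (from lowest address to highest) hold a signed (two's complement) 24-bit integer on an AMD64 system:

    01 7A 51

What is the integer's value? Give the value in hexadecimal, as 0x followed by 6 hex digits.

0x517A01

In little-endian order the low byte comes first in memory.
Reassemble most-significant byte first: 51 7A 01 → 0x517A01.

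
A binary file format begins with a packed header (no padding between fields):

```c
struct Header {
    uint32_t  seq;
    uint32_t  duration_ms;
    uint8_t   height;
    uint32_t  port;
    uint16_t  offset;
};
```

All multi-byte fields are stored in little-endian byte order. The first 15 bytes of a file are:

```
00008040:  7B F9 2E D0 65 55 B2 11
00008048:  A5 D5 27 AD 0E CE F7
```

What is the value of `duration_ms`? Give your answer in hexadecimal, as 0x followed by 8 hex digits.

0x11B25565

`duration_ms` follows `seq` (4 bytes), so it starts at byte offset 4 and occupies 4 bytes.
Bytes at offsets 4..7: 65 55 B2 11.
Little-endian stores the least-significant byte at the lowest address.
Reassemble most-significant byte first: 11 B2 55 65 → 0x11B25565.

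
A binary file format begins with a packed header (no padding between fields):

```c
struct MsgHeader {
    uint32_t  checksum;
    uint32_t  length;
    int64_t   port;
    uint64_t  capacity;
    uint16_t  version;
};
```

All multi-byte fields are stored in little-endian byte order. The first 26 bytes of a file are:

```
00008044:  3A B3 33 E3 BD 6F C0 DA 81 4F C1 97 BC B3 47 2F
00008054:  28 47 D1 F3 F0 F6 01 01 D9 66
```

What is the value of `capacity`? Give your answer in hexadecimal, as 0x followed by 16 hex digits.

`capacity` follows `checksum` (4 B), `length` (4 B), `port` (8 B), so it starts at offset 4 + 4 + 8 = 16 and occupies 8 bytes.
Bytes at offsets 16..23: 28 47 D1 F3 F0 F6 01 01.
Little-endian stores the least-significant byte at the lowest address.
Reassemble most-significant byte first: 01 01 F6 F0 F3 D1 47 28 → 0x0101F6F0F3D14728.

0x0101F6F0F3D14728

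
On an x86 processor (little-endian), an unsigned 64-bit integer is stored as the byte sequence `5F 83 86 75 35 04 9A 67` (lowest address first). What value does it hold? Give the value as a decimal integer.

Little-endian stores the least-significant byte at the lowest address.
Reassemble most-significant byte first: 67 9A 04 35 75 86 83 5F → 0x679A04357586835F.
0x679A04357586835F = 7465283959971545951.

7465283959971545951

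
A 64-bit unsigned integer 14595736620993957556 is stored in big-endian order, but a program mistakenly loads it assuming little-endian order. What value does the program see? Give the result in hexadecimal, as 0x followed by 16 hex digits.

14595736620993957556 in 64-bit hexadecimal is 0xCA8E792011814EB4.
Stored big-endian, the bytes at ascending addresses are CA 8E 79 20 11 81 4E B4.
Read back as little-endian, the first byte is least significant, giving 0xB44E811120798ECA.

0xB44E811120798ECA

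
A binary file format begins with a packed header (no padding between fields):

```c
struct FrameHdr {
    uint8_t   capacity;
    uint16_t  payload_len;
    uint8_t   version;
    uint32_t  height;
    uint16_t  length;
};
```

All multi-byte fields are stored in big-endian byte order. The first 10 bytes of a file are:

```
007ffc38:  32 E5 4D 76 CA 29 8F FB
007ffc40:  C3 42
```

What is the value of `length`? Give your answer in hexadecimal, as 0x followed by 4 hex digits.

`length` follows `capacity` (1 B), `payload_len` (2 B), `version` (1 B), `height` (4 B), so it starts at offset 1 + 2 + 1 + 4 = 8 and occupies 2 bytes.
Bytes at offsets 8..9: C3 42.
Big-endian stores the most-significant byte at the lowest address.
The bytes are already most-significant first: 0xC342.

0xC342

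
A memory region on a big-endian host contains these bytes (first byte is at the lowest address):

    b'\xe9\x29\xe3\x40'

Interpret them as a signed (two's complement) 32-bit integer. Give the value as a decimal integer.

-383130816

In big-endian order the high byte comes first in memory.
The bytes are already most-significant first: 0xE929E340.
Top bit is set, so as a signed 32-bit value this is 0xE929E340 − 2^32 = -383130816.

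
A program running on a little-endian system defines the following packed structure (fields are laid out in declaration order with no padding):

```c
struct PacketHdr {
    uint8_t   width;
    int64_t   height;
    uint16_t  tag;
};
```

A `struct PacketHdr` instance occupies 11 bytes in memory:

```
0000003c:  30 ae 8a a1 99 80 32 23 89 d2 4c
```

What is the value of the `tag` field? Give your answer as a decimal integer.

`tag` follows `width` (1 B), `height` (8 B), so it starts at offset 1 + 8 = 9 and occupies 2 bytes.
Bytes at offsets 9..10: D2 4C.
In little-endian order the low byte comes first in memory.
Reassemble most-significant byte first: 4C D2 → 0x4CD2.
0x4CD2 = 19666.

19666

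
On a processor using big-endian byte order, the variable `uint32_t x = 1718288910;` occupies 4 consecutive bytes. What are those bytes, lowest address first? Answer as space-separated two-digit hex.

1718288910 in hexadecimal, padded to 32 bits, is 0x666B020E.
Split into bytes (most-significant first): 66 6B 02 0E.
Big-endian: lowest address holds the most-significant byte.
So the memory order matches the most-significant-first order: 66 6B 02 0E.

66 6B 02 0E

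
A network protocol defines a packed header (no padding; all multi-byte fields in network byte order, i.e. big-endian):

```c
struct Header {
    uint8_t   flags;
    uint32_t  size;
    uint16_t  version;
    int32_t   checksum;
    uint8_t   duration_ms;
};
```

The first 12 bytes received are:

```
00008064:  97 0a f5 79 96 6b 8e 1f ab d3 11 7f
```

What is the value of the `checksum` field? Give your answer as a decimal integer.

531354385

`checksum` follows `flags` (1 B), `size` (4 B), `version` (2 B), so it starts at offset 1 + 4 + 2 = 7 and occupies 4 bytes.
Bytes at offsets 7..10: 1F AB D3 11.
Big-endian: lowest address holds the most-significant byte.
The bytes are already most-significant first: 0x1FABD311.
0x1FABD311 = 531354385.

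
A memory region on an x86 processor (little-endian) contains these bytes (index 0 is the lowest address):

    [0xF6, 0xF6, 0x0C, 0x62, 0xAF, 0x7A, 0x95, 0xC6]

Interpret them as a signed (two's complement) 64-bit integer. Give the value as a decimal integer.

Little-endian: lowest address holds the least-significant byte.
Reassemble most-significant byte first: C6 95 7A AF 62 0C F6 F6 → 0xC6957AAF620CF6F6.
Top bit is set, so as a signed 64-bit value this is 0xC6957AAF620CF6F6 − 2^64 = -4137265788987050250.

-4137265788987050250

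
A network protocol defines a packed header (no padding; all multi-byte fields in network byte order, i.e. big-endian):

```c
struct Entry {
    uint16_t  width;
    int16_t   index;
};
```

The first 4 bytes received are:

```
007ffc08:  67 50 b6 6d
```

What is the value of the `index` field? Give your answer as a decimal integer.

`index` follows `width` (2 bytes), so it starts at byte offset 2 and occupies 2 bytes.
Bytes at offsets 2..3: B6 6D.
Big-endian stores the most-significant byte at the lowest address.
The bytes are already most-significant first: 0xB66D.
Top bit is set, so as a signed 16-bit value this is 0xB66D − 2^16 = -18835.

-18835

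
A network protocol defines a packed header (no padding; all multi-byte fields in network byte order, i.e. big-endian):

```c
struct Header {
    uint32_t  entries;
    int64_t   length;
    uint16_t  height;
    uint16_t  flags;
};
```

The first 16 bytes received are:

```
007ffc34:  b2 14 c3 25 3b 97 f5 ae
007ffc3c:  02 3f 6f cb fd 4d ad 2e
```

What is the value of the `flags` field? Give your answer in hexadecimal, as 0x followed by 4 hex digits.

0xAD2E

`flags` follows `entries` (4 B), `length` (8 B), `height` (2 B), so it starts at offset 4 + 8 + 2 = 14 and occupies 2 bytes.
Bytes at offsets 14..15: AD 2E.
Big-endian stores the most-significant byte at the lowest address.
The bytes are already most-significant first: 0xAD2E.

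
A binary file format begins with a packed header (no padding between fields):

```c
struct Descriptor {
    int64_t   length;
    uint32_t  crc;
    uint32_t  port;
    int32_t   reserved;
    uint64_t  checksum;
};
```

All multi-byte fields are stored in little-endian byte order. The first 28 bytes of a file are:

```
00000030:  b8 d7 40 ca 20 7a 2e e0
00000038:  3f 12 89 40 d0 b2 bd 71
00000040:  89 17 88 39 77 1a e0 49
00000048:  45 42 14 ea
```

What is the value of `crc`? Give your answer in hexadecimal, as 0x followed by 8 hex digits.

0x4089123F

`crc` follows `length` (8 bytes), so it starts at byte offset 8 and occupies 4 bytes.
Bytes at offsets 8..11: 3F 12 89 40.
In little-endian order the low byte comes first in memory.
Reassemble most-significant byte first: 40 89 12 3F → 0x4089123F.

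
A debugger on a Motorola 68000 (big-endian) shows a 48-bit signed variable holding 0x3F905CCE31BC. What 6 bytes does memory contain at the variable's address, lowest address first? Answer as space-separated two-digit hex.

3F 90 5C CE 31 BC

Split into bytes (most-significant first): 3F 90 5C CE 31 BC.
Big-endian stores the most-significant byte at the lowest address.
So the memory order matches the most-significant-first order: 3F 90 5C CE 31 BC.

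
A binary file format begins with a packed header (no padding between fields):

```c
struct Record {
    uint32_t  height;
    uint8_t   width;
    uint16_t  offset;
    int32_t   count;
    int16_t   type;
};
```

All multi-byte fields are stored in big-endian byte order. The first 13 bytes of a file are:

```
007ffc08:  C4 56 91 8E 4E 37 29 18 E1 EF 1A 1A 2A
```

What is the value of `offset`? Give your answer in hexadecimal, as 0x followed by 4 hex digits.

`offset` follows `height` (4 B), `width` (1 B), so it starts at offset 4 + 1 = 5 and occupies 2 bytes.
Bytes at offsets 5..6: 37 29.
In big-endian order the high byte comes first in memory.
The bytes are already most-significant first: 0x3729.

0x3729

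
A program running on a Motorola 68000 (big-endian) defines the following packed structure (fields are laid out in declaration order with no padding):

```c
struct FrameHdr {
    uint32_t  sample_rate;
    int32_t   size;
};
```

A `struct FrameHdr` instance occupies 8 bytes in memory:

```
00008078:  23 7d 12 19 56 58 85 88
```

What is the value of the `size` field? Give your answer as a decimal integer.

`size` follows `sample_rate` (4 bytes), so it starts at byte offset 4 and occupies 4 bytes.
Bytes at offsets 4..7: 56 58 85 88.
Big-endian: lowest address holds the most-significant byte.
The bytes are already most-significant first: 0x56588588.
0x56588588 = 1448641928.

1448641928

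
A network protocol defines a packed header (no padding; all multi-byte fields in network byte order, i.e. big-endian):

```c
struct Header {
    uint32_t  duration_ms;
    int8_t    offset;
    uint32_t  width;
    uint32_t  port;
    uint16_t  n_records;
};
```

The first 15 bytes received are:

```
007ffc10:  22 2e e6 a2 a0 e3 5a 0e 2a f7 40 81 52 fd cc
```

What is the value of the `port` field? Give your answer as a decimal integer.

4148199762

`port` follows `duration_ms` (4 B), `offset` (1 B), `width` (4 B), so it starts at offset 4 + 1 + 4 = 9 and occupies 4 bytes.
Bytes at offsets 9..12: F7 40 81 52.
In big-endian order the high byte comes first in memory.
The bytes are already most-significant first: 0xF7408152.
0xF7408152 = 4148199762.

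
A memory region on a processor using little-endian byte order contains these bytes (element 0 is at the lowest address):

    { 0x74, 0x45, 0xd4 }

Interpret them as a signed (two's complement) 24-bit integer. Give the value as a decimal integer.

Little-endian stores the least-significant byte at the lowest address.
Reassemble most-significant byte first: D4 45 74 → 0xD44574.
Top bit is set, so as a signed 24-bit value this is 0xD44574 − 2^24 = -2865804.

-2865804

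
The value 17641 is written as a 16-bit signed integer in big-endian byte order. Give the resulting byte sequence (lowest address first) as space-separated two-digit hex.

44 E9

17641 in hexadecimal, padded to 16 bits, is 0x44E9.
Split into bytes (most-significant first): 44 E9.
Big-endian: lowest address holds the most-significant byte.
So the memory order matches the most-significant-first order: 44 E9.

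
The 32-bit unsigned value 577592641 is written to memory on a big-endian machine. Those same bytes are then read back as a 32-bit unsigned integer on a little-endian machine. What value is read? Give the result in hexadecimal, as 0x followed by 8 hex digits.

0x415D6D22

577592641 in 32-bit hexadecimal is 0x226D5D41.
Stored big-endian, the bytes at ascending addresses are 22 6D 5D 41.
Read back as little-endian, the first byte is least significant, giving 0x415D6D22.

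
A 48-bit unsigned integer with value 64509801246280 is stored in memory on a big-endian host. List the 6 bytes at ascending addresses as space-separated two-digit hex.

3A AB DB C9 AE 48

64509801246280 in hexadecimal, padded to 48 bits, is 0x3AABDBC9AE48.
Split into bytes (most-significant first): 3A AB DB C9 AE 48.
Big-endian stores the most-significant byte at the lowest address.
So the memory order matches the most-significant-first order: 3A AB DB C9 AE 48.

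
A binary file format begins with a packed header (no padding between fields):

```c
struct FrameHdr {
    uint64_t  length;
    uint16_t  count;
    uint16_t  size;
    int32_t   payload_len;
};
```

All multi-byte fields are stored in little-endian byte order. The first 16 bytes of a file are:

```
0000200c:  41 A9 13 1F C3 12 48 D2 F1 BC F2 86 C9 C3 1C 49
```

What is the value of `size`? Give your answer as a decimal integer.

34546

`size` follows `length` (8 B), `count` (2 B), so it starts at offset 8 + 2 = 10 and occupies 2 bytes.
Bytes at offsets 10..11: F2 86.
In little-endian order the low byte comes first in memory.
Reassemble most-significant byte first: 86 F2 → 0x86F2.
0x86F2 = 34546.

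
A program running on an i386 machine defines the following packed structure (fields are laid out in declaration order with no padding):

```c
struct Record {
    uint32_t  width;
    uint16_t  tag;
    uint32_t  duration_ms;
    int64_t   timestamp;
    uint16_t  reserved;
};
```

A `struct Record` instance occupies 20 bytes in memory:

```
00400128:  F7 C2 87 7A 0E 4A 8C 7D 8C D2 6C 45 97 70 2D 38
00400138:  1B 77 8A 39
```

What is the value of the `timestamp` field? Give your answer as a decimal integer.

`timestamp` follows `width` (4 B), `tag` (2 B), `duration_ms` (4 B), so it starts at offset 4 + 2 + 4 = 10 and occupies 8 bytes.
Bytes at offsets 10..17: 6C 45 97 70 2D 38 1B 77.
Little-endian stores the least-significant byte at the lowest address.
Reassemble most-significant byte first: 77 1B 38 2D 70 97 45 6C → 0x771B382D7097456C.
0x771B382D7097456C = 8582515282698257772.

8582515282698257772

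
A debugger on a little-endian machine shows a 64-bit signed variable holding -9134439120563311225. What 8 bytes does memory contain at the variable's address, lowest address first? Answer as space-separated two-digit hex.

Two's complement of -9134439120563311225 in 64 bits: 9134439120563311225 = 0x7EC40BFBDB9B9279; invert → 0x813BF40424646D86; add 1 → 0x813BF40424646D87.
Split into bytes (most-significant first): 81 3B F4 04 24 64 6D 87.
Little-endian stores the least-significant byte at the lowest address.
So at ascending addresses the bytes are 87 6D 64 24 04 F4 3B 81.

87 6D 64 24 04 F4 3B 81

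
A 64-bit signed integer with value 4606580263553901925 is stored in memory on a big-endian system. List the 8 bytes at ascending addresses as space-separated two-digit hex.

3F ED DC 57 CE 74 A5 65

4606580263553901925 in hexadecimal, padded to 64 bits, is 0x3FEDDC57CE74A565.
Split into bytes (most-significant first): 3F ED DC 57 CE 74 A5 65.
Big-endian stores the most-significant byte at the lowest address.
So the memory order matches the most-significant-first order: 3F ED DC 57 CE 74 A5 65.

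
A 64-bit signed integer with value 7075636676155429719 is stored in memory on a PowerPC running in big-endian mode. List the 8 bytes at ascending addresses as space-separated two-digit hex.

62 31 B6 11 91 F8 53 57

7075636676155429719 in hexadecimal, padded to 64 bits, is 0x6231B61191F85357.
Split into bytes (most-significant first): 62 31 B6 11 91 F8 53 57.
In big-endian order the high byte comes first in memory.
So the memory order matches the most-significant-first order: 62 31 B6 11 91 F8 53 57.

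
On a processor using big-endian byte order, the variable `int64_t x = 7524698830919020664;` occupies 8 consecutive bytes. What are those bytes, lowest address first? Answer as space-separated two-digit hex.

68 6D 19 B8 1A B9 B0 78

7524698830919020664 in hexadecimal, padded to 64 bits, is 0x686D19B81AB9B078.
Split into bytes (most-significant first): 68 6D 19 B8 1A B9 B0 78.
In big-endian order the high byte comes first in memory.
So the memory order matches the most-significant-first order: 68 6D 19 B8 1A B9 B0 78.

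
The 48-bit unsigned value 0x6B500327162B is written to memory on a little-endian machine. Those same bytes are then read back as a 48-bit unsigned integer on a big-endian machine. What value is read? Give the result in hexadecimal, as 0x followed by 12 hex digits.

Stored little-endian, the bytes at ascending addresses are 2B 16 27 03 50 6B.
Read back as big-endian, the last byte is least significant, giving 0x2B162703506B.

0x2B162703506B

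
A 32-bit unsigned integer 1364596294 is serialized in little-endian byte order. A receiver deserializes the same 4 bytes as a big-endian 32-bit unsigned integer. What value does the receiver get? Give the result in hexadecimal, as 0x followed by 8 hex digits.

1364596294 in 32-bit hexadecimal is 0x51561646.
Stored little-endian, the bytes at ascending addresses are 46 16 56 51.
Read back as big-endian, the last byte is least significant, giving 0x46165651.

0x46165651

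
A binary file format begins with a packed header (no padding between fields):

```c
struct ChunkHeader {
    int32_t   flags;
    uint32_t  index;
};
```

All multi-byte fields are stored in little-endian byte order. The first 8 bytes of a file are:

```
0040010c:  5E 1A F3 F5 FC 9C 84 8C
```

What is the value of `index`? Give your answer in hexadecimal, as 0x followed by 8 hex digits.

0x8C849CFC

`index` follows `flags` (4 bytes), so it starts at byte offset 4 and occupies 4 bytes.
Bytes at offsets 4..7: FC 9C 84 8C.
Little-endian: lowest address holds the least-significant byte.
Reassemble most-significant byte first: 8C 84 9C FC → 0x8C849CFC.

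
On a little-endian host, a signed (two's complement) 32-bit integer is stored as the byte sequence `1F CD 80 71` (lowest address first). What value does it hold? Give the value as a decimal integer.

1904266527

In little-endian order the low byte comes first in memory.
Reassemble most-significant byte first: 71 80 CD 1F → 0x7180CD1F.
0x7180CD1F = 1904266527.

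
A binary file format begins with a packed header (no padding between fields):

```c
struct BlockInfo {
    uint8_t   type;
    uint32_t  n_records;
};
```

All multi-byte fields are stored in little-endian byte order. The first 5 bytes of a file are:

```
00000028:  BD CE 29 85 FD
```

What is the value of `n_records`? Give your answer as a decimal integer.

4253362638

`n_records` follows `type` (1 byte), so it starts at byte offset 1 and occupies 4 bytes.
Bytes at offsets 1..4: CE 29 85 FD.
Little-endian stores the least-significant byte at the lowest address.
Reassemble most-significant byte first: FD 85 29 CE → 0xFD8529CE.
0xFD8529CE = 4253362638.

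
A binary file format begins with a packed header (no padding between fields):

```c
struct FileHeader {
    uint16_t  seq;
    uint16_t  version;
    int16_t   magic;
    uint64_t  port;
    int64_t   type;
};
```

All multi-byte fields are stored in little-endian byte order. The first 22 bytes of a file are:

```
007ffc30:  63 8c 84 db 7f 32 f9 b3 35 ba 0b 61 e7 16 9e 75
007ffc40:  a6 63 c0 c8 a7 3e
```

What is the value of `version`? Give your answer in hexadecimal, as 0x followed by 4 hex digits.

`version` follows `seq` (2 bytes), so it starts at byte offset 2 and occupies 2 bytes.
Bytes at offsets 2..3: 84 DB.
Little-endian: lowest address holds the least-significant byte.
Reassemble most-significant byte first: DB 84 → 0xDB84.

0xDB84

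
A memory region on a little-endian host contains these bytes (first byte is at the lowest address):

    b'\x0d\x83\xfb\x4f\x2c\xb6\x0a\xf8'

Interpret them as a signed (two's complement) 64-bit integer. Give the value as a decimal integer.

-573445701099617523

Little-endian stores the least-significant byte at the lowest address.
Reassemble most-significant byte first: F8 0A B6 2C 4F FB 83 0D → 0xF80AB62C4FFB830D.
Top bit is set, so as a signed 64-bit value this is 0xF80AB62C4FFB830D − 2^64 = -573445701099617523.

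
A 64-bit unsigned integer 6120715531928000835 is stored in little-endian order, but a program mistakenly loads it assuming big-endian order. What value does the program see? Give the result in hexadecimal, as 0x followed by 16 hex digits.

6120715531928000835 in 64-bit hexadecimal is 0x54F12658EBC8D943.
Stored little-endian, the bytes at ascending addresses are 43 D9 C8 EB 58 26 F1 54.
Read back as big-endian, the last byte is least significant, giving 0x43D9C8EB5826F154.

0x43D9C8EB5826F154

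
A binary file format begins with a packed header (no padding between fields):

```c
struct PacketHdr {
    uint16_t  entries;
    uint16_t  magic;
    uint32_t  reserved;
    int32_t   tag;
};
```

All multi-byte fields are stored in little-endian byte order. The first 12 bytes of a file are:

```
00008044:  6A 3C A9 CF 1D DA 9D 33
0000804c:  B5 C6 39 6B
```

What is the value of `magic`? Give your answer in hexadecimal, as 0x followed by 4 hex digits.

`magic` follows `entries` (2 bytes), so it starts at byte offset 2 and occupies 2 bytes.
Bytes at offsets 2..3: A9 CF.
Little-endian stores the least-significant byte at the lowest address.
Reassemble most-significant byte first: CF A9 → 0xCFA9.

0xCFA9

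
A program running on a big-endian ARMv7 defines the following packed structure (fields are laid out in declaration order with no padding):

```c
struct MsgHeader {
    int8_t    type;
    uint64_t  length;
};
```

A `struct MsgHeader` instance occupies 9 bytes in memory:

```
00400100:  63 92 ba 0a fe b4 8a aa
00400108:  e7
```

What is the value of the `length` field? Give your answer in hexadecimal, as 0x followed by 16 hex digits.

0x92BA0AFEB48AAAE7

`length` follows `type` (1 byte), so it starts at byte offset 1 and occupies 8 bytes.
Bytes at offsets 1..8: 92 BA 0A FE B4 8A AA E7.
In big-endian order the high byte comes first in memory.
The bytes are already most-significant first: 0x92BA0AFEB48AAAE7.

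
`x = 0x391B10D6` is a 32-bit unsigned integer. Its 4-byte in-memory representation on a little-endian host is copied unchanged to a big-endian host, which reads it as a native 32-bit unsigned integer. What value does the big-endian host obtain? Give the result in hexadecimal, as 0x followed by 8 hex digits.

0xD6101B39

Stored little-endian, the bytes at ascending addresses are D6 10 1B 39.
Read back as big-endian, the last byte is least significant, giving 0xD6101B39.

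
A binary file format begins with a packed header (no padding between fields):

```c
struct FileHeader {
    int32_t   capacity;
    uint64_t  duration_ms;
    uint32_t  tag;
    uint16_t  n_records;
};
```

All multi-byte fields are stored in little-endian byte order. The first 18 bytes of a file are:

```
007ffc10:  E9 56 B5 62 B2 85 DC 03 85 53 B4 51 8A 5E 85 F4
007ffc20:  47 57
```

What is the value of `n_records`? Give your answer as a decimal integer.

`n_records` follows `capacity` (4 B), `duration_ms` (8 B), `tag` (4 B), so it starts at offset 4 + 8 + 4 = 16 and occupies 2 bytes.
Bytes at offsets 16..17: 47 57.
Little-endian: lowest address holds the least-significant byte.
Reassemble most-significant byte first: 57 47 → 0x5747.
0x5747 = 22343.

22343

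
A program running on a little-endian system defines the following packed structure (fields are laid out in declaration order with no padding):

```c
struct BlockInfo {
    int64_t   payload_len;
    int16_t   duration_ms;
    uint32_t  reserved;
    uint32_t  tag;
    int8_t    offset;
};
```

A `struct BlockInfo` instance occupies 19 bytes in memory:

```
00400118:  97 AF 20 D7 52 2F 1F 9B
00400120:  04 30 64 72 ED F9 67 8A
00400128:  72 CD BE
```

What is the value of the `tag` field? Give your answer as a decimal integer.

`tag` follows `payload_len` (8 B), `duration_ms` (2 B), `reserved` (4 B), so it starts at offset 8 + 2 + 4 = 14 and occupies 4 bytes.
Bytes at offsets 14..17: 67 8A 72 CD.
Little-endian: lowest address holds the least-significant byte.
Reassemble most-significant byte first: CD 72 8A 67 → 0xCD728A67.
0xCD728A67 = 3446835815.

3446835815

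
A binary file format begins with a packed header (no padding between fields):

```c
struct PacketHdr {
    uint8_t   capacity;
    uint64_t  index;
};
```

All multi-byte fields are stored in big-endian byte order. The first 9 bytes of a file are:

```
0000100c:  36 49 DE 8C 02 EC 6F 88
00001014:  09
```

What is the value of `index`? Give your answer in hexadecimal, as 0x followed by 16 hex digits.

`index` follows `capacity` (1 byte), so it starts at byte offset 1 and occupies 8 bytes.
Bytes at offsets 1..8: 49 DE 8C 02 EC 6F 88 09.
Big-endian: lowest address holds the most-significant byte.
The bytes are already most-significant first: 0x49DE8C02EC6F8809.

0x49DE8C02EC6F8809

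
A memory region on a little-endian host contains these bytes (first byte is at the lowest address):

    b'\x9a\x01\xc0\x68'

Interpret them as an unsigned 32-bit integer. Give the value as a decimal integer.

1757413786

Little-endian: lowest address holds the least-significant byte.
Reassemble most-significant byte first: 68 C0 01 9A → 0x68C0019A.
0x68C0019A = 1757413786.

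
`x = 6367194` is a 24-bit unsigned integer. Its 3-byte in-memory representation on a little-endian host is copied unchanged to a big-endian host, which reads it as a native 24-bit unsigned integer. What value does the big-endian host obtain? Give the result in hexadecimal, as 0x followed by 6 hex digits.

0xDA2761

6367194 in 24-bit hexadecimal is 0x6127DA.
Stored little-endian, the bytes at ascending addresses are DA 27 61.
Read back as big-endian, the last byte is least significant, giving 0xDA2761.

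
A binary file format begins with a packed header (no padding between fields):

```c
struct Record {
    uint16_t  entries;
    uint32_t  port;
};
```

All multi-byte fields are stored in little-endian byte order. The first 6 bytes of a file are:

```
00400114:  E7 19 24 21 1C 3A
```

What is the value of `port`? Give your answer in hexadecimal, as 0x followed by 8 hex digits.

`port` follows `entries` (2 bytes), so it starts at byte offset 2 and occupies 4 bytes.
Bytes at offsets 2..5: 24 21 1C 3A.
Little-endian stores the least-significant byte at the lowest address.
Reassemble most-significant byte first: 3A 1C 21 24 → 0x3A1C2124.

0x3A1C2124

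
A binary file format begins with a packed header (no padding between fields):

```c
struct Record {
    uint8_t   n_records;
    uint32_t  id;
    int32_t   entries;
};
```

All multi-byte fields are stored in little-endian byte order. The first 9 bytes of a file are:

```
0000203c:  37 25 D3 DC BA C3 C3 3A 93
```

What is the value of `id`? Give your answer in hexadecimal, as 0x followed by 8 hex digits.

0xBADCD325

`id` follows `n_records` (1 byte), so it starts at byte offset 1 and occupies 4 bytes.
Bytes at offsets 1..4: 25 D3 DC BA.
Little-endian: lowest address holds the least-significant byte.
Reassemble most-significant byte first: BA DC D3 25 → 0xBADCD325.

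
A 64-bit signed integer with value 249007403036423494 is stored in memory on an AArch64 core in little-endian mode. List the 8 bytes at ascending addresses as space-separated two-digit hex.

249007403036423494 in hexadecimal, padded to 64 bits, is 0x0374A6E9EC6DB546.
Split into bytes (most-significant first): 03 74 A6 E9 EC 6D B5 46.
Little-endian: lowest address holds the least-significant byte.
So at ascending addresses the bytes are 46 B5 6D EC E9 A6 74 03.

46 B5 6D EC E9 A6 74 03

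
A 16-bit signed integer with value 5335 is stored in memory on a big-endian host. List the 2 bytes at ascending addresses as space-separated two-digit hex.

14 D7

5335 in hexadecimal, padded to 16 bits, is 0x14D7.
Split into bytes (most-significant first): 14 D7.
In big-endian order the high byte comes first in memory.
So the memory order matches the most-significant-first order: 14 D7.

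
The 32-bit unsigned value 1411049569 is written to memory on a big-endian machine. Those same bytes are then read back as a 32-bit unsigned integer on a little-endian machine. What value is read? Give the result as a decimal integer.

1642601044

1411049569 in 32-bit hexadecimal is 0x541AE861.
Stored big-endian, the bytes at ascending addresses are 54 1A E8 61.
Read back as little-endian, the first byte is least significant, giving 0x61E81A54.
0x61E81A54 = 1642601044.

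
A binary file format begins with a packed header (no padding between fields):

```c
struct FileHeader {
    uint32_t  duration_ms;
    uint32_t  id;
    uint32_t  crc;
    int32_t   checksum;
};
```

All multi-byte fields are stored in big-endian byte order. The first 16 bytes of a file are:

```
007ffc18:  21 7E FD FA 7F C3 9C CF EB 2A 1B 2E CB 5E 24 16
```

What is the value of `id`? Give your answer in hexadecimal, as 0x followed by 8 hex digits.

`id` follows `duration_ms` (4 bytes), so it starts at byte offset 4 and occupies 4 bytes.
Bytes at offsets 4..7: 7F C3 9C CF.
Big-endian: lowest address holds the most-significant byte.
The bytes are already most-significant first: 0x7FC39CCF.

0x7FC39CCF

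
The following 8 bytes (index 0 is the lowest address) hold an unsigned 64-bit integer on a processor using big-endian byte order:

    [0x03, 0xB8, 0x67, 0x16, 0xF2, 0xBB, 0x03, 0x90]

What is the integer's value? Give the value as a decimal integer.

268077526087828368

Big-endian: lowest address holds the most-significant byte.
The bytes are already most-significant first: 0x03B86716F2BB0390.
0x03B86716F2BB0390 = 268077526087828368.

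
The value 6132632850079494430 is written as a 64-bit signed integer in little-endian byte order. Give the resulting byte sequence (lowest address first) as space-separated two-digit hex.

6132632850079494430 in hexadecimal, padded to 64 bits, is 0x551B7D15C6E1311E.
Split into bytes (most-significant first): 55 1B 7D 15 C6 E1 31 1E.
Little-endian stores the least-significant byte at the lowest address.
So at ascending addresses the bytes are 1E 31 E1 C6 15 7D 1B 55.

1E 31 E1 C6 15 7D 1B 55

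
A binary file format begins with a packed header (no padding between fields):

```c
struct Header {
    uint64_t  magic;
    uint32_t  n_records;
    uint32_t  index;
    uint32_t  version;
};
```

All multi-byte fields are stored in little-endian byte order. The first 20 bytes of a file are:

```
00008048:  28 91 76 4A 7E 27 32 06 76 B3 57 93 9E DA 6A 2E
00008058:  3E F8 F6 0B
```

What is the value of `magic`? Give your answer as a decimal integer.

`magic` is the first field, at byte offset 0, occupying 8 bytes.
Bytes at offsets 0..7: 28 91 76 4A 7E 27 32 06.
Little-endian stores the least-significant byte at the lowest address.
Reassemble most-significant byte first: 06 32 27 7E 4A 76 91 28 → 0x0632277E4A769128.
0x0632277E4A769128 = 446462736431747368.

446462736431747368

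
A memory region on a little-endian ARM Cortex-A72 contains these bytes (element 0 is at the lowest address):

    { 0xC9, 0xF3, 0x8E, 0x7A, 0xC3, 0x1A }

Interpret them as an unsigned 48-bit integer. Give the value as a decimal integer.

29426877133769

Little-endian: lowest address holds the least-significant byte.
Reassemble most-significant byte first: 1A C3 7A 8E F3 C9 → 0x1AC37A8EF3C9.
0x1AC37A8EF3C9 = 29426877133769.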